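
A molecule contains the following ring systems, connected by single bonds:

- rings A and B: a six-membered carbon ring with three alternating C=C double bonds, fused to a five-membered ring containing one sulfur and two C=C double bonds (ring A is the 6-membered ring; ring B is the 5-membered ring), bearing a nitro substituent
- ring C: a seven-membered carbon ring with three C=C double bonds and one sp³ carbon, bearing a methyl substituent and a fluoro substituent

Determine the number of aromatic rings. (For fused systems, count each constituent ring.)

2

Rings A and B form a fused bicyclic system (with one sulfur) with 9 sp² atoms and 10 π electrons from ring double bonds plus a heteroatom lone pair. 10 = 4(2)+2, so the system is aromatic and both rings count as aromatic (benzothiophene).
Ring C has one sp³ carbon, so it is not fully conjugated — not aromatic (cycloheptatriene).
Aromatic: A, B. Total: 2.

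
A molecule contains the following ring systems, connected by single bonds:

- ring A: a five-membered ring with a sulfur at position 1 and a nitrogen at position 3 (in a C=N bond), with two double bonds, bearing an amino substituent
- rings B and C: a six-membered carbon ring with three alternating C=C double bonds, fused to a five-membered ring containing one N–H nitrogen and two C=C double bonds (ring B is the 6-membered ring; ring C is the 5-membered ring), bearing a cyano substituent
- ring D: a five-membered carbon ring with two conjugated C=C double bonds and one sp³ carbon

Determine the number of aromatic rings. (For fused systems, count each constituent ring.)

3

Ring A is fully conjugated (every ring atom contributes a p orbital); 2 ring double bonds (4 π electrons) plus a heteroatom lone pair (2) give 6 π electrons. That satisfies 4n+2 with n=1, so ring A is aromatic (thiazole).
Rings B and C form a fused bicyclic system (with one N–H) with 9 sp² atoms and 10 π electrons from ring double bonds plus a heteroatom lone pair. 10 = 4(2)+2, so the system is aromatic and both rings count as aromatic (indole).
Ring D has one sp³ carbon, so it is not fully conjugated — not aromatic (cyclopentadiene).
Aromatic: A, B, C. Total: 3.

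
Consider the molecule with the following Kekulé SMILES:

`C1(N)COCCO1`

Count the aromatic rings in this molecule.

The SMILES encodes a six-membered saturated ring with oxygens at positions 1 and 4.
The 6-membered ring with two oxygens (1,4) has only sp³ atoms, so it is not fully conjugated — not aromatic (1,4-dioxane).

0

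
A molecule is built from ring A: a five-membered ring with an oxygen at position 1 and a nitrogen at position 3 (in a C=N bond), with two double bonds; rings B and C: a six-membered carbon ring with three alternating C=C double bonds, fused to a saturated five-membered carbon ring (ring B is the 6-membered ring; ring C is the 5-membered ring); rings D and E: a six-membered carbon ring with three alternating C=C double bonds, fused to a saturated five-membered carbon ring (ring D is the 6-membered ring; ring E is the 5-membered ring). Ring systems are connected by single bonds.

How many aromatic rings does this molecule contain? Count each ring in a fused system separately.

3

Ring A is fully conjugated (every ring atom contributes a p orbital); 2 ring double bonds (4 π electrons) plus a heteroatom lone pair (2) give 6 π electrons. That satisfies 4n+2 with n=1, so ring A is aromatic (oxazole).
Ring B has a continuous p-orbital overlap around the ring; 3 ring double bonds give 6 π electrons. Since 6 = 4n+2 (n=1), ring B is aromatic (benzene ring).
Ring C has three sp³ carbons, so it is not fully conjugated — not aromatic (cyclopentane ring).
Ring D has a continuous p-orbital overlap around the ring; 3 ring double bonds give 6 π electrons. Since 6 = 4n+2 (n=1), ring D is aromatic (benzene ring).
Ring E has three sp³ carbons, so it is not fully conjugated — not aromatic (cyclopentane ring).
Aromatic: A, B, D. Total: 3.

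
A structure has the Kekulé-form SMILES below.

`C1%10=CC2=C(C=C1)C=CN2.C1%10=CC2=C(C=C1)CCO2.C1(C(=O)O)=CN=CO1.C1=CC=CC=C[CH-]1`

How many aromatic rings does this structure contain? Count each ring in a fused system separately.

4

The SMILES encodes a six-membered carbon ring with three alternating C=C double bonds, fused to a five-membered ring containing one N–H nitrogen and two C=C double bonds; a six-membered carbon ring with three alternating C=C double bonds, fused to a five-membered ring containing one oxygen and two sp³ carbons; a five-membered ring with an oxygen at position 1 and a nitrogen at position 3 (in a C=N bond), with two double bonds; a seven-membered all-carbon ring bearing a negative charge on one carbon, with three C=C double bonds.
The fused 6/5-membered bicyclic (with one N–H) is a single π system with 9 sp² atoms and 10 π electrons from ring double bonds plus a heteroatom lone pair. 10 = 4(2)+2, so the system is aromatic and both rings count as aromatic (indole).
The 6-membered ring has a continuous p-orbital overlap around the ring; 3 ring double bonds give 6 π electrons. Since 6 = 4n+2 (n=1), it is aromatic (benzene ring).
The 5-membered ring with one oxygen has two sp³ carbons, so it is not fully conjugated — not aromatic (oxolane ring).
The 5-membered ring with one oxygen and one =N– has a continuous p-orbital overlap around the ring; 2 ring double bonds (4 π electrons) plus a heteroatom lone pair (2) give 6 π electrons. Since 6 = 4n+2 (n=1), it is aromatic (oxazole).
The 7-membered ring has only sp² ring atoms; a planar conformation would have a fully conjugated π system of 8 electrons. But 8 = 4(2), which is 4n not 4n+2, so it is not aromatic (cycloheptatrienyl anion).
4 of the 6 rings are aromatic. Total: 4.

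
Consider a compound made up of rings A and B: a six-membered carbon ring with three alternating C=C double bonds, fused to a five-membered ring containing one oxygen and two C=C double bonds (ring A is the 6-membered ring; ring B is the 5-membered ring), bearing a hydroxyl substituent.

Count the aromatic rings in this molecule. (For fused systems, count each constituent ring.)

Rings A and B form a fused bicyclic system (with one oxygen) with 9 sp² atoms and 10 π electrons from ring double bonds plus a heteroatom lone pair. 10 = 4(2)+2, so the system is aromatic and both rings count as aromatic (benzofuran).
Aromatic: A, B. Total: 2.

2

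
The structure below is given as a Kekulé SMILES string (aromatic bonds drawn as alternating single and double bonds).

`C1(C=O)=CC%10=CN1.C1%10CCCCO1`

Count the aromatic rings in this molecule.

The SMILES encodes a five-membered ring of four carbons and one nitrogen bearing a hydrogen, with two C=C double bonds; a six-membered saturated ring of five carbons and one oxygen.
The 5-membered ring with one N–H is fully conjugated (every ring atom contributes a p orbital); 2 ring double bonds (4 π electrons) plus a heteroatom lone pair (2) give 6 π electrons. 6 = 4(1)+2, so it is aromatic (pyrrole).
The 6-membered ring with one oxygen has only sp³ atoms, so it is not fully conjugated — not aromatic (tetrahydropyran).
1 of the 2 rings is aromatic. Total: 1.

1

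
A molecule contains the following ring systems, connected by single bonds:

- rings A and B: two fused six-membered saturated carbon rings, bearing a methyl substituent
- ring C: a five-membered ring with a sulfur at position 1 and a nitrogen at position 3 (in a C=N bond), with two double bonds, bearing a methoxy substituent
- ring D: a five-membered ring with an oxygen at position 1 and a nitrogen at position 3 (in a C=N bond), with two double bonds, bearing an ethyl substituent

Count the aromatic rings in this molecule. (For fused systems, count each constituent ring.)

2

Ring A has only sp³ atoms, so it is not fully conjugated — not aromatic (cyclohexane ring).
Ring B has only sp³ atoms, so it is not fully conjugated — not aromatic (cyclohexane ring).
Ring C is fully conjugated (every ring atom contributes a p orbital); 2 ring double bonds (4 π electrons) plus a heteroatom lone pair (2) give 6 π electrons. 6 = 4(1)+2, so ring C is aromatic (thiazole).
Ring D has a continuous p-orbital overlap around the ring; 2 ring double bonds (4 π electrons) plus a heteroatom lone pair (2) give 6 π electrons. That satisfies 4n+2 with n=1, so ring D is aromatic (oxazole).
Aromatic: C, D. Total: 2.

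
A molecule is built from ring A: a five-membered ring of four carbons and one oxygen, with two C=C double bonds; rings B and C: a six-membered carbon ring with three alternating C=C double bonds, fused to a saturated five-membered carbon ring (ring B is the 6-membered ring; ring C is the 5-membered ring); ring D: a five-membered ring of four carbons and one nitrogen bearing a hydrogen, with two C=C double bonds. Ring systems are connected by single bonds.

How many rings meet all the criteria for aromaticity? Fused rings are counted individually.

Ring A is planar and fully conjugated; 2 ring double bonds (4 π electrons) plus a heteroatom lone pair (2) give 6 π electrons. Since 6 = 4n+2 (n=1), ring A is aromatic (furan).
Ring B has a continuous p-orbital overlap around the ring; 3 ring double bonds give 6 π electrons. Since 6 = 4n+2 (n=1), ring B is aromatic (benzene ring).
Ring C has three sp³ carbons, so it is not fully conjugated — not aromatic (cyclopentane ring).
Ring D has a continuous p-orbital overlap around the ring; 2 ring double bonds (4 π electrons) plus a heteroatom lone pair (2) give 6 π electrons. 6 = 4(1)+2, so ring D is aromatic (pyrrole).
Aromatic: A, B, D. Total: 3.

3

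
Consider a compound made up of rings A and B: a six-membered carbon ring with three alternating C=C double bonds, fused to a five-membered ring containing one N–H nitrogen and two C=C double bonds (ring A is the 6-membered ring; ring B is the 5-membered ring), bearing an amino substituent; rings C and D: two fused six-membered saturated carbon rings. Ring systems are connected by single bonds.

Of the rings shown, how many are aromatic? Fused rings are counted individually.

2

Rings A and B form a fused bicyclic system (with one N–H) with 9 sp² atoms and 10 π electrons from ring double bonds plus a heteroatom lone pair. 10 = 4(2)+2, so the system is aromatic and both rings count as aromatic (indole).
Ring C has only sp³ atoms, so it is not fully conjugated — not aromatic (cyclohexane ring).
Ring D has only sp³ atoms, so it is not fully conjugated — not aromatic (cyclohexane ring).
Aromatic: A, B. Total: 2.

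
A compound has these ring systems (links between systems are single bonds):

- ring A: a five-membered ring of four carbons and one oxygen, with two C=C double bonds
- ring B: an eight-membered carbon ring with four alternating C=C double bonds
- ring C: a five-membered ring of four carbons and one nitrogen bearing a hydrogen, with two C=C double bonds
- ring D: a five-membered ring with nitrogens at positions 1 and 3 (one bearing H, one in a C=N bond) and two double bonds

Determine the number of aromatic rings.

Ring A has a continuous p-orbital overlap around the ring; 2 ring double bonds (4 π electrons) plus a heteroatom lone pair (2) give 6 π electrons. That satisfies 4n+2 with n=1, so ring A is aromatic (furan).
Ring B has only sp² ring atoms; a planar conformation would have a fully conjugated π system of 8 electrons. But 8 = 4(2), which is 4n not 4n+2, so ring B is not aromatic (cyclooctatetraene) — cyclooctatetraene distorts into a non-planar tub to avoid antiaromaticity.
Ring C has a continuous p-orbital overlap around the ring; 2 ring double bonds (4 π electrons) plus a heteroatom lone pair (2) give 6 π electrons. Since 6 = 4n+2 (n=1), ring C is aromatic (pyrrole).
Ring D has a continuous p-orbital overlap around the ring; 2 ring double bonds (4 π electrons) plus a heteroatom lone pair (2) give 6 π electrons. That satisfies 4n+2 with n=1, so ring D is aromatic (imidazole).
Aromatic: A, C, D. Total: 3.

3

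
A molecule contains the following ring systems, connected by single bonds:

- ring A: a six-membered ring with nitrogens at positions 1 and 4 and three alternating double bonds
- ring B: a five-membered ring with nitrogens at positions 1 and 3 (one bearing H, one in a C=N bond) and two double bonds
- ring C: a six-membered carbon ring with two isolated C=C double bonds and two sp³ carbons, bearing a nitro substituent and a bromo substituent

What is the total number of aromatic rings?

Ring A has a continuous p-orbital overlap around the ring; 3 ring double bonds give 6 π electrons. Since 6 = 4n+2 (n=1), ring A is aromatic (pyrazine).
Ring B is planar and fully conjugated; 2 ring double bonds (4 π electrons) plus a heteroatom lone pair (2) give 6 π electrons. 6 = 4(1)+2, so ring B is aromatic (imidazole).
Ring C has two sp³ carbons, so it is not fully conjugated — not aromatic (1,4-cyclohexadiene).
Aromatic: A, B. Total: 2.

2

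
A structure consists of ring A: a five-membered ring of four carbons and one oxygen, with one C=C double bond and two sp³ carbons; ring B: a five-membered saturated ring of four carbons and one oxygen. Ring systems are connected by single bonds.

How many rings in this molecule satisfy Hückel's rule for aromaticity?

Ring A has two sp³ carbons, so it is not fully conjugated — not aromatic (2,3-dihydrofuran).
Ring B has only sp³ atoms, so it is not fully conjugated — not aromatic (tetrahydrofuran).
No ring is aromatic. Total: 0.

0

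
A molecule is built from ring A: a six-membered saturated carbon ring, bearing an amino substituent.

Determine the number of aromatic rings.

Ring A has only sp³ atoms, so it is not fully conjugated — not aromatic (cyclohexane).

0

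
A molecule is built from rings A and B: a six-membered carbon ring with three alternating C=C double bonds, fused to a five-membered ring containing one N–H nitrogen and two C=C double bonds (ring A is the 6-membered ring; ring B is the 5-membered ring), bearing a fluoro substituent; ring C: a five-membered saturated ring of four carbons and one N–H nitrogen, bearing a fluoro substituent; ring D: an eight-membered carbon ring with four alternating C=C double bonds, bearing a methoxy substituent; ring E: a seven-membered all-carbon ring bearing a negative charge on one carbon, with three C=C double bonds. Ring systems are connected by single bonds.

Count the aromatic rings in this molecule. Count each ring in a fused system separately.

2

Rings A and B form a fused bicyclic system (with one N–H) with 9 sp² atoms and 10 π electrons from ring double bonds plus a heteroatom lone pair. 10 = 4(2)+2, so the system is aromatic and both rings count as aromatic (indole).
Ring C has only sp³ atoms, so it is not fully conjugated — not aromatic (pyrrolidine).
Ring D has only sp² ring atoms; a planar conformation would have a fully conjugated π system of 8 electrons. But 8 = 4(2), which is 4n not 4n+2, so ring D is not aromatic (cyclooctatetraene) — cyclooctatetraene distorts into a non-planar tub to avoid antiaromaticity.
Ring E has only sp² ring atoms; a planar conformation would have a fully conjugated π system of 8 electrons. But 8 = 4(2), which is 4n not 4n+2, so ring E is not aromatic (cycloheptatrienyl anion).
Aromatic: A, B. Total: 2.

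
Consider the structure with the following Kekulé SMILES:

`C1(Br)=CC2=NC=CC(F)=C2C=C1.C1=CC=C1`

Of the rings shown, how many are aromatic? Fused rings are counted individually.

The SMILES encodes two fused six-membered rings, each with three alternating double bonds; one ring is all carbon and the other has one ring nitrogen; a four-membered carbon ring with two alternating C=C double bonds.
The fused 6/6-membered bicyclic (with one nitrogen) is a single π system with 10 sp² atoms and 10 π electrons from ring double bonds. 10 = 4(2)+2, so the system is aromatic and both rings count as aromatic (quinoline).
The 4-membered ring has only sp² ring atoms; a planar conformation would have a fully conjugated π system of 4 electrons. But 4 = 4(1), which is 4n not 4n+2, so it is not aromatic (cyclobutadiene) — cyclobutadiene is antiaromatic and distorts to a rectangle.
2 of the 3 rings are aromatic. Total: 2.

2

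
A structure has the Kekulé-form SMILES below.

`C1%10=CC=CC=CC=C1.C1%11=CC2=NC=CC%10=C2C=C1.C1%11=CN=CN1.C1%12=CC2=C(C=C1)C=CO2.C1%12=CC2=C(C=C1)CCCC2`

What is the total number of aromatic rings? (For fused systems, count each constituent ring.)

The SMILES encodes an eight-membered carbon ring with four alternating C=C double bonds; two fused six-membered rings, each with three alternating double bonds; one ring is all carbon and the other has one ring nitrogen; a five-membered ring with nitrogens at positions 1 and 3 (one bearing H, one in a C=N bond) and two double bonds; a six-membered carbon ring with three alternating C=C double bonds, fused to a five-membered ring containing one oxygen and two C=C double bonds; a six-membered carbon ring with three alternating C=C double bonds, fused to a saturated six-membered carbon ring.
The 8-membered ring has only sp² ring atoms; a planar conformation would have a fully conjugated π system of 8 electrons. But 8 = 4(2), which is 4n not 4n+2, so it is not aromatic (cyclooctatetraene) — cyclooctatetraene distorts into a non-planar tub to avoid antiaromaticity.
The fused 6/6-membered bicyclic (with one nitrogen) is a single π system with 10 sp² atoms and 10 π electrons from ring double bonds. 10 = 4(2)+2, so the system is aromatic and both rings count as aromatic (quinoline).
The 5-membered ring with two nitrogens (one N–H, one =N–) has a continuous p-orbital overlap around the ring; 2 ring double bonds (4 π electrons) plus a heteroatom lone pair (2) give 6 π electrons. 6 = 4(1)+2, so it is aromatic (imidazole).
The fused 6/5-membered bicyclic (with one oxygen) is a single π system with 9 sp² atoms and 10 π electrons from ring double bonds plus a heteroatom lone pair. 10 = 4(2)+2, so the system is aromatic and both rings count as aromatic (benzofuran).
The 6-membered ring is planar and fully conjugated; 3 ring double bonds give 6 π electrons. 6 = 4(1)+2, so it is aromatic (benzene ring).
The second 6-membered ring has four sp³ carbons, so it is not fully conjugated — not aromatic (cyclohexane ring).
6 of the 8 rings are aromatic. Total: 6.

6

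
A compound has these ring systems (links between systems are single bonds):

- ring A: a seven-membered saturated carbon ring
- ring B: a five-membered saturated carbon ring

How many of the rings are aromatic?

0

Ring A has only sp³ atoms, so it is not fully conjugated — not aromatic (cycloheptane).
Ring B has only sp³ atoms, so it is not fully conjugated — not aromatic (cyclopentane).
No ring is aromatic. Total: 0.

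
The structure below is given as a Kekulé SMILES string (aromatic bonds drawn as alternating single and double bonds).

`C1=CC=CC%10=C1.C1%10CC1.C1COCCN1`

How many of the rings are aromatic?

1

The SMILES encodes a six-membered carbon ring with three alternating C=C double bonds; a three-membered saturated carbon ring; a six-membered saturated ring with an oxygen and an N–H nitrogen at positions 1 and 4.
The 6-membered ring has a continuous p-orbital overlap around the ring; 3 ring double bonds give 6 π electrons. 6 = 4(1)+2, so it is aromatic (benzene).
The 3-membered ring has only sp³ atoms, so it is not fully conjugated — not aromatic (cyclopropane).
The 6-membered ring with one oxygen and one N–H (1,4) has only sp³ atoms, so it is not fully conjugated — not aromatic (morpholine).
1 of the 3 rings is aromatic. Total: 1.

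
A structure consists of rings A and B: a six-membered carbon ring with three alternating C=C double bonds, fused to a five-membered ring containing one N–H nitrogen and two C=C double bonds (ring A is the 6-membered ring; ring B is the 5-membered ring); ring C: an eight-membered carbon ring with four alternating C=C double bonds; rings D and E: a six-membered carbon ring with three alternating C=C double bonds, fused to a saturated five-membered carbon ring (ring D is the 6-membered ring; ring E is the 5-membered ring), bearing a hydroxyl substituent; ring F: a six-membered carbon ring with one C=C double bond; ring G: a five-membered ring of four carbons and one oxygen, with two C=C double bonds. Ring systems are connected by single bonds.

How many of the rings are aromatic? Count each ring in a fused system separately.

4

Rings A and B form a fused bicyclic system (with one N–H) with 9 sp² atoms and 10 π electrons from ring double bonds plus a heteroatom lone pair. 10 = 4(2)+2, so the system is aromatic and both rings count as aromatic (indole).
Ring C has only sp² ring atoms; a planar conformation would have a fully conjugated π system of 8 electrons. But 8 = 4(2), which is 4n not 4n+2, so ring C is not aromatic (cyclooctatetraene) — cyclooctatetraene distorts into a non-planar tub to avoid antiaromaticity.
Ring D is fully conjugated (every ring atom contributes a p orbital); 3 ring double bonds give 6 π electrons. 6 = 4(1)+2, so ring D is aromatic (benzene ring).
Ring E has three sp³ carbons, so it is not fully conjugated — not aromatic (cyclopentane ring).
Ring F has four sp³ carbons, so it is not fully conjugated — not aromatic (cyclohexene).
Ring G is fully conjugated (every ring atom contributes a p orbital); 2 ring double bonds (4 π electrons) plus a heteroatom lone pair (2) give 6 π electrons. 6 = 4(1)+2, so ring G is aromatic (furan).
Aromatic: A, B, D, G. Total: 4.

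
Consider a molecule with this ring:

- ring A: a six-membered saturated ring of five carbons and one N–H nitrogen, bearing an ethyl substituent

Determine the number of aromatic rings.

0

Ring A has only sp³ atoms, so it is not fully conjugated — not aromatic (piperidine).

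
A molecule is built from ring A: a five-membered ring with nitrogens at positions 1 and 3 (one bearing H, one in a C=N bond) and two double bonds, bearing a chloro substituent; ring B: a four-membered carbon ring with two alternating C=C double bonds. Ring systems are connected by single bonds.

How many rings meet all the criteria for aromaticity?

1

Ring A is planar and fully conjugated; 2 ring double bonds (4 π electrons) plus a heteroatom lone pair (2) give 6 π electrons. 6 = 4(1)+2, so ring A is aromatic (imidazole).
Ring B has only sp² ring atoms; a planar conformation would have a fully conjugated π system of 4 electrons. But 4 = 4(1), which is 4n not 4n+2, so ring B is not aromatic (cyclobutadiene) — cyclobutadiene is antiaromatic and distorts to a rectangle.
Aromatic: A. Total: 1.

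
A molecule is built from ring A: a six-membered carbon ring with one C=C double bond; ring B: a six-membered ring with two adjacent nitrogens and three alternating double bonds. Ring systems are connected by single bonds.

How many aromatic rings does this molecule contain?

1

Ring A has four sp³ carbons, so it is not fully conjugated — not aromatic (cyclohexene).
Ring B is planar and fully conjugated; 3 ring double bonds give 6 π electrons. Since 6 = 4n+2 (n=1), ring B is aromatic (pyridazine).
Aromatic: B. Total: 1.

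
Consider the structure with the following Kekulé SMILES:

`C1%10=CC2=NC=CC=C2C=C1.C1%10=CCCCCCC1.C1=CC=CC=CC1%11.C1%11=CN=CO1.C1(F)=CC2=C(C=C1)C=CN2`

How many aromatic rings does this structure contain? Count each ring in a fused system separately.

The SMILES encodes two fused six-membered rings, each with three alternating double bonds; one ring is all carbon and the other has one ring nitrogen; an eight-membered carbon ring with one C=C double bond; a seven-membered carbon ring with three C=C double bonds and one sp³ carbon; a five-membered ring with an oxygen at position 1 and a nitrogen at position 3 (in a C=N bond), with two double bonds; a six-membered carbon ring with three alternating C=C double bonds, fused to a five-membered ring containing one N–H nitrogen and two C=C double bonds.
The fused 6/6-membered bicyclic (with one nitrogen) is a single π system with 10 sp² atoms and 10 π electrons from ring double bonds. 10 = 4(2)+2, so the system is aromatic and both rings count as aromatic (quinoline).
The 8-membered ring has six sp³ carbons, so it is not fully conjugated — not aromatic (cyclooctene).
The 7-membered ring has one sp³ carbon, so it is not fully conjugated — not aromatic (cycloheptatriene).
The 5-membered ring with one oxygen and one =N– is planar and fully conjugated; 2 ring double bonds (4 π electrons) plus a heteroatom lone pair (2) give 6 π electrons. That satisfies 4n+2 with n=1, so it is aromatic (oxazole).
The fused 6/5-membered bicyclic (with one N–H) is a single π system with 9 sp² atoms and 10 π electrons from ring double bonds plus a heteroatom lone pair. 10 = 4(2)+2, so the system is aromatic and both rings count as aromatic (indole).
5 of the 7 rings are aromatic. Total: 5.

5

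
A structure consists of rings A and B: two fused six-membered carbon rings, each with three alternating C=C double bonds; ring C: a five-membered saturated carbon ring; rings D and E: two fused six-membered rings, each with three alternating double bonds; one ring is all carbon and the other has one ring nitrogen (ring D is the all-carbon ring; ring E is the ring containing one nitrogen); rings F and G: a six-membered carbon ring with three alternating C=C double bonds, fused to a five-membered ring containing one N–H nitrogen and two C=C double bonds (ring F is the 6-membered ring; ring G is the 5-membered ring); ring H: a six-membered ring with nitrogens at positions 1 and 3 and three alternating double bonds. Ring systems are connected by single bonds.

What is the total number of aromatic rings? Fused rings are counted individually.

Rings A and B form a fused bicyclic system with 10 sp² atoms and 10 π electrons from ring double bonds. 10 = 4(2)+2, so the system is aromatic and both rings count as aromatic (naphthalene).
Ring C has only sp³ atoms, so it is not fully conjugated — not aromatic (cyclopentane).
Rings D and E form a fused bicyclic system (with one nitrogen) with 10 sp² atoms and 10 π electrons from ring double bonds. 10 = 4(2)+2, so the system is aromatic and both rings count as aromatic (quinoline).
Rings F and G form a fused bicyclic system (with one N–H) with 9 sp² atoms and 10 π electrons from ring double bonds plus a heteroatom lone pair. 10 = 4(2)+2, so the system is aromatic and both rings count as aromatic (indole).
Ring H is fully conjugated (every ring atom contributes a p orbital); 3 ring double bonds give 6 π electrons. Since 6 = 4n+2 (n=1), ring H is aromatic (pyrimidine).
Aromatic: A, B, D, E, F, G, H. Total: 7.

7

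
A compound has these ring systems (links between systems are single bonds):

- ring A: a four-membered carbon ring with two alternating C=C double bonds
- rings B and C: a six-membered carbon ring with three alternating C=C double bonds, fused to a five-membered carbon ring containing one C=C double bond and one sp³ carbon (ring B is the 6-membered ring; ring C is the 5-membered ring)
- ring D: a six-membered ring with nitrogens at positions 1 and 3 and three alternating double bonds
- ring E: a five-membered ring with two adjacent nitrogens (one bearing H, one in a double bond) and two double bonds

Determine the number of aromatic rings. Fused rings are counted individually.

Ring A has only sp² ring atoms; a planar conformation would have a fully conjugated π system of 4 electrons. But 4 = 4(1), which is 4n not 4n+2, so ring A is not aromatic (cyclobutadiene) — cyclobutadiene is antiaromatic and distorts to a rectangle.
Ring B is fully conjugated (every ring atom contributes a p orbital); 3 ring double bonds give 6 π electrons. Since 6 = 4n+2 (n=1), ring B is aromatic (benzene ring).
Ring C has one sp³ carbon, so it is not fully conjugated — not aromatic (cyclopentene ring).
Ring D is planar and fully conjugated; 3 ring double bonds give 6 π electrons. Since 6 = 4n+2 (n=1), ring D is aromatic (pyrimidine).
Ring E is planar and fully conjugated; 2 ring double bonds (4 π electrons) plus a heteroatom lone pair (2) give 6 π electrons. 6 = 4(1)+2, so ring E is aromatic (pyrazole).
Aromatic: B, D, E. Total: 3.

3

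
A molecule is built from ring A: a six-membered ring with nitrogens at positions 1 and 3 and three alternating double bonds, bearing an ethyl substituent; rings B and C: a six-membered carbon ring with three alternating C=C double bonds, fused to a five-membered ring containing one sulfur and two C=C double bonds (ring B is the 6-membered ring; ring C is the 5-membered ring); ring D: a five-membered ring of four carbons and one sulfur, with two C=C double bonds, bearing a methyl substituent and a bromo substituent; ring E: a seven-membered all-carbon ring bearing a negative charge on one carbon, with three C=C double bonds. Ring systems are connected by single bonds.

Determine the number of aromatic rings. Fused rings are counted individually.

Ring A is planar and fully conjugated; 3 ring double bonds give 6 π electrons. That satisfies 4n+2 with n=1, so ring A is aromatic (pyrimidine).
Rings B and C form a fused bicyclic system (with one sulfur) with 9 sp² atoms and 10 π electrons from ring double bonds plus a heteroatom lone pair. 10 = 4(2)+2, so the system is aromatic and both rings count as aromatic (benzothiophene).
Ring D has a continuous p-orbital overlap around the ring; 2 ring double bonds (4 π electrons) plus a heteroatom lone pair (2) give 6 π electrons. 6 = 4(1)+2, so ring D is aromatic (thiophene).
Ring E has only sp² ring atoms; a planar conformation would have a fully conjugated π system of 8 electrons. But 8 = 4(2), which is 4n not 4n+2, so ring E is not aromatic (cycloheptatrienyl anion).
Aromatic: A, B, C, D. Total: 4.

4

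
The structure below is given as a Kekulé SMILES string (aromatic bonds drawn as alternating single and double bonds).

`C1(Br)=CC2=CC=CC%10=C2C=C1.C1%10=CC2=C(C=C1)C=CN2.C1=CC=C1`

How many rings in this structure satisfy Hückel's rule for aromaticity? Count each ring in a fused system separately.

The SMILES encodes two fused six-membered carbon rings, each with three alternating C=C double bonds; a six-membered carbon ring with three alternating C=C double bonds, fused to a five-membered ring containing one N–H nitrogen and two C=C double bonds; a four-membered carbon ring with two alternating C=C double bonds.
The fused 6/6-membered bicyclic is a single π system with 10 sp² atoms and 10 π electrons from ring double bonds. 10 = 4(2)+2, so the system is aromatic and both rings count as aromatic (naphthalene).
The fused 6/5-membered bicyclic (with one N–H) is a single π system with 9 sp² atoms and 10 π electrons from ring double bonds plus a heteroatom lone pair. 10 = 4(2)+2, so the system is aromatic and both rings count as aromatic (indole).
The 4-membered ring has only sp² ring atoms; a planar conformation would have a fully conjugated π system of 4 electrons. But 4 = 4(1), which is 4n not 4n+2, so it is not aromatic (cyclobutadiene) — cyclobutadiene is antiaromatic and distorts to a rectangle.
4 of the 5 rings are aromatic. Total: 4.

4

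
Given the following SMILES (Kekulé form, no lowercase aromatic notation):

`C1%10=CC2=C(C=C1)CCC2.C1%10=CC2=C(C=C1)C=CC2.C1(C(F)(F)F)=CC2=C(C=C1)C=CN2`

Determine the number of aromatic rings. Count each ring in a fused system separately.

The SMILES encodes a six-membered carbon ring with three alternating C=C double bonds, fused to a saturated five-membered carbon ring; a six-membered carbon ring with three alternating C=C double bonds, fused to a five-membered carbon ring containing one C=C double bond and one sp³ carbon; a six-membered carbon ring with three alternating C=C double bonds, fused to a five-membered ring containing one N–H nitrogen and two C=C double bonds.
The 6-membered ring is planar and fully conjugated; 3 ring double bonds give 6 π electrons. That satisfies 4n+2 with n=1, so it is aromatic (benzene ring).
The 5-membered ring has three sp³ carbons, so it is not fully conjugated — not aromatic (cyclopentane ring).
The second 6-membered ring is planar and fully conjugated; 3 ring double bonds give 6 π electrons. Since 6 = 4n+2 (n=1), it is aromatic (benzene ring).
The second 5-membered ring has one sp³ carbon, so it is not fully conjugated — not aromatic (cyclopentene ring).
The fused 6/5-membered bicyclic (with one N–H) is a single π system with 9 sp² atoms and 10 π electrons from ring double bonds plus a heteroatom lone pair. 10 = 4(2)+2, so the system is aromatic and both rings count as aromatic (indole).
4 of the 6 rings are aromatic. Total: 4.

4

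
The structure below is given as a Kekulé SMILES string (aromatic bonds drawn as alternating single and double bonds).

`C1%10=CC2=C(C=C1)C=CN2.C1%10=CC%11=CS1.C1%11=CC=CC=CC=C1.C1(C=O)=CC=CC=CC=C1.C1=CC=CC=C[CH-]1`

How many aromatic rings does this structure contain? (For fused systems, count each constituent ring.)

3

The SMILES encodes a six-membered carbon ring with three alternating C=C double bonds, fused to a five-membered ring containing one N–H nitrogen and two C=C double bonds; a five-membered ring of four carbons and one sulfur, with two C=C double bonds; an eight-membered carbon ring with four alternating C=C double bonds; an eight-membered carbon ring with four alternating C=C double bonds; a seven-membered all-carbon ring bearing a negative charge on one carbon, with three C=C double bonds.
The fused 6/5-membered bicyclic (with one N–H) is a single π system with 9 sp² atoms and 10 π electrons from ring double bonds plus a heteroatom lone pair. 10 = 4(2)+2, so the system is aromatic and both rings count as aromatic (indole).
The 5-membered ring with one sulfur is planar and fully conjugated; 2 ring double bonds (4 π electrons) plus a heteroatom lone pair (2) give 6 π electrons. 6 = 4(1)+2, so it is aromatic (thiophene).
The 8-membered ring has only sp² ring atoms; a planar conformation would have a fully conjugated π system of 8 electrons. But 8 = 4(2), which is 4n not 4n+2, so it is not aromatic (cyclooctatetraene) — cyclooctatetraene distorts into a non-planar tub to avoid antiaromaticity.
The second 8-membered ring has only sp² ring atoms; a planar conformation would have a fully conjugated π system of 8 electrons. But 8 = 4(2), which is 4n not 4n+2, so it is not aromatic (cyclooctatetraene) — cyclooctatetraene distorts into a non-planar tub to avoid antiaromaticity.
The 7-membered ring has only sp² ring atoms; a planar conformation would have a fully conjugated π system of 8 electrons. But 8 = 4(2), which is 4n not 4n+2, so it is not aromatic (cycloheptatrienyl anion).
3 of the 6 rings are aromatic. Total: 3.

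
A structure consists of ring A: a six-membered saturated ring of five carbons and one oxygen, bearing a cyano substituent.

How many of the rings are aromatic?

Ring A has only sp³ atoms, so it is not fully conjugated — not aromatic (tetrahydropyran).

0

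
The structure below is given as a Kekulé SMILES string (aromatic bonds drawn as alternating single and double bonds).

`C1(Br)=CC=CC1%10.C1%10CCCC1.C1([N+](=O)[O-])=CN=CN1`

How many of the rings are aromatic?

1

The SMILES encodes a five-membered carbon ring with two conjugated C=C double bonds and one sp³ carbon; a five-membered saturated carbon ring; a five-membered ring with nitrogens at positions 1 and 3 (one bearing H, one in a C=N bond) and two double bonds.
The 5-membered ring has one sp³ carbon, so it is not fully conjugated — not aromatic (cyclopentadiene).
The second 5-membered ring has only sp³ atoms, so it is not fully conjugated — not aromatic (cyclopentane).
The 5-membered ring with two nitrogens (one N–H, one =N–) is fully conjugated (every ring atom contributes a p orbital); 2 ring double bonds (4 π electrons) plus a heteroatom lone pair (2) give 6 π electrons. 6 = 4(1)+2, so it is aromatic (imidazole).
1 of the 3 rings is aromatic. Total: 1.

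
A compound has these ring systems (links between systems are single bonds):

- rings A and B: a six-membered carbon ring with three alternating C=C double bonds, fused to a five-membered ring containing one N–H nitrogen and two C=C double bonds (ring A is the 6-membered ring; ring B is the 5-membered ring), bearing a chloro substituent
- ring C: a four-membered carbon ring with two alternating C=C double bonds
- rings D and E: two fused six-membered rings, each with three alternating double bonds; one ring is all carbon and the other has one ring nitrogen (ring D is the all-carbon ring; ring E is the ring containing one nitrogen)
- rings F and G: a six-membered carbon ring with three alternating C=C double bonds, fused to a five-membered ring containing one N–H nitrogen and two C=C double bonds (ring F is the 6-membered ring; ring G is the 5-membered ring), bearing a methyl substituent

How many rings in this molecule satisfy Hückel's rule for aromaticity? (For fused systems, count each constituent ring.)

6

Rings A and B form a fused bicyclic system (with one N–H) with 9 sp² atoms and 10 π electrons from ring double bonds plus a heteroatom lone pair. 10 = 4(2)+2, so the system is aromatic and both rings count as aromatic (indole).
Ring C has only sp² ring atoms; a planar conformation would have a fully conjugated π system of 4 electrons. But 4 = 4(1), which is 4n not 4n+2, so ring C is not aromatic (cyclobutadiene) — cyclobutadiene is antiaromatic and distorts to a rectangle.
Rings D and E form a fused bicyclic system (with one nitrogen) with 10 sp² atoms and 10 π electrons from ring double bonds. 10 = 4(2)+2, so the system is aromatic and both rings count as aromatic (quinoline).
Rings F and G form a fused bicyclic system (with one N–H) with 9 sp² atoms and 10 π electrons from ring double bonds plus a heteroatom lone pair. 10 = 4(2)+2, so the system is aromatic and both rings count as aromatic (indole).
Aromatic: A, B, D, E, F, G. Total: 6.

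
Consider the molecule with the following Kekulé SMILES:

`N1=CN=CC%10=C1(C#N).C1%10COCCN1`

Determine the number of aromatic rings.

1

The SMILES encodes a six-membered ring with nitrogens at positions 1 and 3 and three alternating double bonds; a six-membered saturated ring with an oxygen and an N–H nitrogen at positions 1 and 4.
The 6-membered ring with two nitrogens (1,3) is planar and fully conjugated; 3 ring double bonds give 6 π electrons. Since 6 = 4n+2 (n=1), it is aromatic (pyrimidine).
The 6-membered ring with one oxygen and one N–H (1,4) has only sp³ atoms, so it is not fully conjugated — not aromatic (morpholine).
1 of the 2 rings is aromatic. Total: 1.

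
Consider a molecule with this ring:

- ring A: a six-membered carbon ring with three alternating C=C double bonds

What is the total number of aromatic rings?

Ring A is fully conjugated (every ring atom contributes a p orbital); 3 ring double bonds give 6 π electrons. Since 6 = 4n+2 (n=1), ring A is aromatic (benzene).

1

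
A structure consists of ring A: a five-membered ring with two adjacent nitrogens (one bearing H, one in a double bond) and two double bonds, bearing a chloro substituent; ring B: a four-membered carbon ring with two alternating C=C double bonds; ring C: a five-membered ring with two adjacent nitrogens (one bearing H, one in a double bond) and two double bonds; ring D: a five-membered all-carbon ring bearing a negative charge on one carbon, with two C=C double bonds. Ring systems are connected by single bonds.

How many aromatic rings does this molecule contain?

3

Ring A is planar and fully conjugated; 2 ring double bonds (4 π electrons) plus a heteroatom lone pair (2) give 6 π electrons. That satisfies 4n+2 with n=1, so ring A is aromatic (pyrazole).
Ring B has only sp² ring atoms; a planar conformation would have a fully conjugated π system of 4 electrons. But 4 = 4(1), which is 4n not 4n+2, so ring B is not aromatic (cyclobutadiene) — cyclobutadiene is antiaromatic and distorts to a rectangle.
Ring C is planar and fully conjugated; 2 ring double bonds (4 π electrons) plus a heteroatom lone pair (2) give 6 π electrons. Since 6 = 4n+2 (n=1), ring C is aromatic (pyrazole).
Ring D has a continuous p-orbital overlap around the ring; 2 ring double bonds (4 π electrons) plus the carbanion lone pair (2) give 6 π electrons. Since 6 = 4n+2 (n=1), ring D is aromatic (cyclopentadienyl anion).
Aromatic: A, C, D. Total: 3.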